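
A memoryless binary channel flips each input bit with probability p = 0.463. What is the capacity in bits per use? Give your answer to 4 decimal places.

Binary symmetric channel: C = 1 − h₂(ε) where h₂ is the binary entropy function.
h₂(0.463) = −0.463·log₂0.463 − 0.537·log₂0.537 = 0.9960.
C = 1 − 0.9960 = 0.0040 bits per channel use.

0.0040 bits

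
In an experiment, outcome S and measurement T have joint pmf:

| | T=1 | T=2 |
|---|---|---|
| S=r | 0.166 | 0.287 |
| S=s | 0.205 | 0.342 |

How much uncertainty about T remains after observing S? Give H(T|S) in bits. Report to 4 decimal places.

Marginals: p(S) = (0.4530, 0.5470), p(T) = (0.3710, 0.6290).
H(T|S) = Σ p(S) · H(T|S=·).
  S=r: p=0.4530, H(T|S=r) = 0.9479
  S=s: p=0.5470, H(T|S=s) = 0.9543
Weighted sum = 0.9514 bits.

0.9514 bits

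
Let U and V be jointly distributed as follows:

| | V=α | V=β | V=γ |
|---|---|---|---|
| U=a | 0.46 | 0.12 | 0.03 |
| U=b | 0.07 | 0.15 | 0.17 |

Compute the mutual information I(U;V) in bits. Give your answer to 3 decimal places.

Marginals: p(U) = (0.6100, 0.3900), p(V) = (0.5300, 0.2700, 0.2000).
I(U;V) = Σ p(x,y)·log₂[p(x,y)/(p(x)p(y))].
  (a,α): 0.46·log₂(1.4228) = 0.2340
  (a,β): 0.12·log₂(0.7286) = -0.0548
  (a,γ): 0.03·log₂(0.2459) = -0.0607
  (b,α): 0.07·log₂(0.3387) = -0.1093
  (b,β): 0.15·log₂(1.4245) = 0.0766
  (b,γ): 0.17·log₂(2.1795) = 0.1911
Sum = 0.277 bits.

0.277 bits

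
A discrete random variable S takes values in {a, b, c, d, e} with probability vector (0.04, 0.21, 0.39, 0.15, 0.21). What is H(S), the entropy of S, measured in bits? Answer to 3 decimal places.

H(S) = −Σ p·log₂ p.
  −(0.04)·log₂(0.04) = 0.1858
  −(0.21)·log₂(0.21) = 0.4728
  −(0.39)·log₂(0.39) = 0.5298
  −(0.15)·log₂(0.15) = 0.4105
  −(0.21)·log₂(0.21) = 0.4728
Sum: 0.1858 + 0.4728 + 0.5298 + 0.4105 + 0.4728 = 2.072 bits.

2.072 bits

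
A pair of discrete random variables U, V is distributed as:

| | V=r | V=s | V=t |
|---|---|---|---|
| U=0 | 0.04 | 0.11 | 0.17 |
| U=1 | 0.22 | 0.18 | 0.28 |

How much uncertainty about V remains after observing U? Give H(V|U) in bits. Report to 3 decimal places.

1.506 bits

Chain rule: H(V|U) = H(U,V) − H(U).
Marginals: p(U) = (0.3200, 0.6800), p(V) = (0.2600, 0.2900, 0.4500).
H(U,V) = 2.4107 bits; H(U) = 0.9044 bits.
H(V|U) = 2.4107 − 0.9044 = 1.506 bits.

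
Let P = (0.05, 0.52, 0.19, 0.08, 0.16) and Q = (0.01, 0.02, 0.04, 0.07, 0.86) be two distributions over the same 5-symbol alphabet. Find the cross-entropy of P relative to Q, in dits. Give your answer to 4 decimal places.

1.3519 dits

H(P,Q) = −Σ p·log₁₀ q.
  −0.05·log₁₀(0.01) = 0.10000
  −0.52·log₁₀(0.02) = 0.88346
  −0.19·log₁₀(0.04) = 0.26561
  −0.08·log₁₀(0.07) = 0.09239
  −0.16·log₁₀(0.86) = 0.01048
H(P,Q) = 1.3519 dits.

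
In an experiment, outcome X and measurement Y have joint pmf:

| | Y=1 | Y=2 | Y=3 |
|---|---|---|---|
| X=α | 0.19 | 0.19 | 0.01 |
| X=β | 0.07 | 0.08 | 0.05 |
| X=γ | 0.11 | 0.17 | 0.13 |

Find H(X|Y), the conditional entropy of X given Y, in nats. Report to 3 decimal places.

0.980 nats

Marginals: p(X) = (0.3900, 0.2000, 0.4100), p(Y) = (0.3700, 0.4400, 0.1900).
H(X|Y) = Σ p(Y) · H(X|Y=·).
  Y=1: p=0.3700, H(X|Y=1) = 1.0179
  Y=2: p=0.4400, H(X|Y=2) = 1.0400
  Y=3: p=0.1900, H(X|Y=3) = 0.7659
Weighted sum = 0.980 nats.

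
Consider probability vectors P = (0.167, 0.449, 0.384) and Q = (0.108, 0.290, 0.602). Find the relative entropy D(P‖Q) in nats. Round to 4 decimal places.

D(P‖Q) = Σ p·ln(p/q).
  0.167·ln(0.167/0.108) = 0.07279
  0.449·ln(0.449/0.290) = 0.19628
  0.384·ln(0.384/0.602) = -0.17265
D(P‖Q) = 0.0964 nats.

0.0964 nats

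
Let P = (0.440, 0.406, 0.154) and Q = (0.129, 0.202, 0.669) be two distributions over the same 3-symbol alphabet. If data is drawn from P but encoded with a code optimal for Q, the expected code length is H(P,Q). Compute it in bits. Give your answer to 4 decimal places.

2.3262 bits

H(P,Q) = −Σ p·log₂ q.
  −0.440·log₂(0.129) = 1.30001
  −0.406·log₂(0.202) = 0.93687
  −0.154·log₂(0.669) = 0.08931
H(P,Q) = 2.3262 bits.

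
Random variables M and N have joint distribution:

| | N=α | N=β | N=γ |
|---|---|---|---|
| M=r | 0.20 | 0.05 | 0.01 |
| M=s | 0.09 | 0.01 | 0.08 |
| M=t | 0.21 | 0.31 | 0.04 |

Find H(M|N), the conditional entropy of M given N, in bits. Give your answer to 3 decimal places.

Marginals: p(M) = (0.2600, 0.1800, 0.5600), p(N) = (0.5000, 0.3700, 0.1300).
H(M|N) = Σ p(N) · H(M|N=·).
  N=α: p=0.5000, H(M|N=α) = 1.4997
  N=β: p=0.3700, H(M|N=β) = 0.7449
  N=γ: p=0.1300, H(M|N=γ) = 1.2389
Weighted sum = 1.187 bits.

1.187 bits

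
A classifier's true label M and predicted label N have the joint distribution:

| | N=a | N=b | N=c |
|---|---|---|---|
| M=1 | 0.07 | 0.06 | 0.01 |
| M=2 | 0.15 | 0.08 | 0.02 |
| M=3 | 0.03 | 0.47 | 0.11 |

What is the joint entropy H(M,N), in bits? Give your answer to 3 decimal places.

H(M,N) = −Σ p(x,y)·log₂ p(x,y) over all 9 cells.
  cell (1,a): −0.07·log₂0.07 = 0.2686
  cell (1,b): −0.06·log₂0.06 = 0.2435
  cell (1,c): −0.01·log₂0.01 = 0.0664
  cell (2,a): −0.15·log₂0.15 = 0.4105
  cell (2,b): −0.08·log₂0.08 = 0.2915
  cell (2,c): −0.02·log₂0.02 = 0.1129
  cell (3,a): −0.03·log₂0.03 = 0.1518
  cell (3,b): −0.47·log₂0.47 = 0.5120
  cell (3,c): −0.11·log₂0.11 = 0.3503
Sum = 2.407 bits.

2.407 bits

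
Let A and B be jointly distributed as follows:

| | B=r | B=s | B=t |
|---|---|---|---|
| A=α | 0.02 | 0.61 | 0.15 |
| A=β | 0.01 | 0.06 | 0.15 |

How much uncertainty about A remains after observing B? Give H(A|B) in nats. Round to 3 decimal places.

0.429 nats

Marginals: p(A) = (0.7800, 0.2200), p(B) = (0.0300, 0.6700, 0.3000).
H(A|B) = Σ p(B) · H(A|B=·).
  B=r: p=0.0300, H(A|B=r) = 0.6365
  B=s: p=0.6700, H(A|B=s) = 0.3015
  B=t: p=0.3000, H(A|B=t) = 0.6931
Weighted sum = 0.429 nats.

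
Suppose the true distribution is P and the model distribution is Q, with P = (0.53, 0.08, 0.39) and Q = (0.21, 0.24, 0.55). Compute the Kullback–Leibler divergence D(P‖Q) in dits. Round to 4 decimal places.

0.1167 dits

D(P‖Q) = Σ p·log₁₀(p/q).
  0.53·log₁₀(0.53/0.21) = 0.21309
  0.08·log₁₀(0.08/0.24) = -0.03817
  0.39·log₁₀(0.39/0.55) = -0.05823
D(P‖Q) = 0.1167 dits.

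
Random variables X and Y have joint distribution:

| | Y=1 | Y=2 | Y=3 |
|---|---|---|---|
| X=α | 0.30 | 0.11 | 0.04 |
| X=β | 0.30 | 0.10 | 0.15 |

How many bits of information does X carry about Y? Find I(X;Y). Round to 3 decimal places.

0.042 bits

Marginals: p(X) = (0.4500, 0.5500), p(Y) = (0.6000, 0.2100, 0.1900).
I(X;Y) = Σ p(x,y)·log₂[p(x,y)/(p(x)p(y))].
  (α,1): 0.30·log₂(1.1111) = 0.0456
  (α,2): 0.11·log₂(1.1640) = 0.0241
  (α,3): 0.04·log₂(0.4678) = -0.0438
  (β,1): 0.30·log₂(0.9091) = -0.0413
  (β,2): 0.10·log₂(0.8658) = -0.0208
  (β,3): 0.15·log₂(1.4354) = 0.0782
Sum = 0.042 bits.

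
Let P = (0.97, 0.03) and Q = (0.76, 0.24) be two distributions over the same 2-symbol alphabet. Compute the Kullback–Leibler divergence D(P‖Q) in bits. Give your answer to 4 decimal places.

0.2514 bits

D(P‖Q) = Σ p·log₂(p/q).
  0.97·log₂(0.97/0.76) = 0.34143
  0.03·log₂(0.03/0.24) = -0.09000
D(P‖Q) = 0.2514 bits.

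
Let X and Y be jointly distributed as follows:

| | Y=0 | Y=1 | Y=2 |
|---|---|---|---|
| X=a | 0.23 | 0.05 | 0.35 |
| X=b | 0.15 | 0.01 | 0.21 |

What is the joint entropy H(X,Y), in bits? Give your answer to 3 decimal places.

H(X,Y) = −Σ p(x,y)·log₂ p(x,y) over all 6 cells.
  cell (a,0): −0.23·log₂0.23 = 0.4877
  cell (a,1): −0.05·log₂0.05 = 0.2161
  cell (a,2): −0.35·log₂0.35 = 0.5301
  cell (b,0): −0.15·log₂0.15 = 0.4105
  cell (b,1): −0.01·log₂0.01 = 0.0664
  cell (b,2): −0.21·log₂0.21 = 0.4728
Sum = 2.184 bits.

2.184 bits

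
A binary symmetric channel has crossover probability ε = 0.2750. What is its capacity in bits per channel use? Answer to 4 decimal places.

Binary symmetric channel: C = 1 − h₂(ε) where h₂ is the binary entropy function.
h₂(0.2750) = −0.2750·log₂0.2750 − 0.7250·log₂0.7250 = 0.8485.
C = 1 − 0.8485 = 0.1515 bits per channel use.

0.1515 bits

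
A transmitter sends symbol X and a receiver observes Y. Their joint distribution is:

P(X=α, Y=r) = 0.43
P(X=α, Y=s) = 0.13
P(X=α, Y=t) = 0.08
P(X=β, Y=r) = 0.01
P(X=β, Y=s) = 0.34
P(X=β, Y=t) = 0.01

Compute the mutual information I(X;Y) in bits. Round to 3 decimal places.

Marginals: p(X) = (0.6400, 0.3600), p(Y) = (0.4400, 0.4700, 0.0900).
I(X;Y) = H(X) + H(Y) − H(X,Y).
H(X) = 0.9427, H(Y) = 1.3458, H(X,Y) = 1.8598.
I(X;Y) = 0.9427 + 1.3458 − 1.8598 = 0.429 bits.

0.429 bits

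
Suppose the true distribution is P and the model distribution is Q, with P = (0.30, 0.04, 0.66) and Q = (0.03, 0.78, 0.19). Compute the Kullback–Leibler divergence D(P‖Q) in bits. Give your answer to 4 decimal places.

D(P‖Q) = Σ p·log₂(p/q).
  0.30·log₂(0.30/0.03) = 0.99658
  0.04·log₂(0.04/0.78) = -0.17142
  0.66·log₂(0.66/0.19) = 1.18567
D(P‖Q) = 2.0108 bits.

2.0108 bits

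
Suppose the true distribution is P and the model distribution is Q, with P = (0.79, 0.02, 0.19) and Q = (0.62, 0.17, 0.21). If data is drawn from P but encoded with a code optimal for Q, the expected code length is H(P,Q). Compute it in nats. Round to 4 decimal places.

0.7096 nats

H(P,Q) = −Σ p·ln q.
  −0.79·ln(0.62) = 0.37765
  −0.02·ln(0.17) = 0.03544
  −0.19·ln(0.21) = 0.29652
H(P,Q) = 0.7096 nats.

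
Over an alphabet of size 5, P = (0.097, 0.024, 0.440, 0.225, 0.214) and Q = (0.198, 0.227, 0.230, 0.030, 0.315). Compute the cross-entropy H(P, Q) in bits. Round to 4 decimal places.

2.7058 bits

H(P,Q) = −Σ p·log₂ q.
  −0.097·log₂(0.198) = 0.22663
  −0.024·log₂(0.227) = 0.05134
  −0.440·log₂(0.230) = 0.93293
  −0.225·log₂(0.030) = 1.13825
  −0.214·log₂(0.315) = 0.35665
H(P,Q) = 2.7058 bits.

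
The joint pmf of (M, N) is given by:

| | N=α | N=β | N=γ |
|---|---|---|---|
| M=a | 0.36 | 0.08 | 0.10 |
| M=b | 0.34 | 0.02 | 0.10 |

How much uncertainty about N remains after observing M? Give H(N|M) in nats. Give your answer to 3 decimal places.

0.785 nats

Marginals: p(M) = (0.5400, 0.4600), p(N) = (0.7000, 0.1000, 0.2000).
H(N|M) = Σ p(M) · H(N|M=·).
  M=a: p=0.5400, H(N|M=a) = 0.8655
  M=b: p=0.4600, H(N|M=b) = 0.6915
Weighted sum = 0.785 nats.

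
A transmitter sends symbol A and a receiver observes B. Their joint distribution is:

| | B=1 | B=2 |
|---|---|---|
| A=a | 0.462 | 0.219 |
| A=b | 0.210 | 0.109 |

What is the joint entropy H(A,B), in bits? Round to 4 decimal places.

H(A,B) = −Σ p(x,y)·log₂ p(x,y) over all 4 cells.
  cell (a,1): −0.462·log₂0.462 = 0.51468
  cell (a,2): −0.219·log₂0.219 = 0.47983
  cell (b,1): −0.210·log₂0.210 = 0.47282
  cell (b,2): −0.109·log₂0.109 = 0.34854
Sum = 1.8159 bits.

1.8159 bits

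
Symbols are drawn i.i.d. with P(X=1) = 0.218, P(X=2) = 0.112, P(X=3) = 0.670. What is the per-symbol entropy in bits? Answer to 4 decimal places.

1.2199 bits

H(X) = −Σ p·log₂ p.
  −(0.218)·log₂(0.218) = 0.47908
  −(0.112)·log₂(0.112) = 0.35374
  −(0.670)·log₂(0.670) = 0.38710
Sum: 0.47908 + 0.35374 + 0.38710 = 1.2199 bits.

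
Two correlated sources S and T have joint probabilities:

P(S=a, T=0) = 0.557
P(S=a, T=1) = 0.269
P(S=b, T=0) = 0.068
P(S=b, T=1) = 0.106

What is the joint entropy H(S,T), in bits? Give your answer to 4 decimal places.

1.5868 bits

H(S,T) = −Σ p(x,y)·log₂ p(x,y) over all 4 cells.
  cell (a,0): −0.557·log₂0.557 = 0.47025
  cell (a,1): −0.269·log₂0.269 = 0.50957
  cell (b,0): −0.068·log₂0.068 = 0.26373
  cell (b,1): −0.106·log₂0.106 = 0.34321
Sum = 1.5868 bits.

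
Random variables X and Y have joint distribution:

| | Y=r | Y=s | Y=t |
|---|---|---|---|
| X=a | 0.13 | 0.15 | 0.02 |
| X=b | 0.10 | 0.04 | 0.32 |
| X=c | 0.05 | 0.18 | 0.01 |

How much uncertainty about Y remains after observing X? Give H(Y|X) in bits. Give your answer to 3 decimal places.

Marginals: p(X) = (0.3000, 0.4600, 0.2400), p(Y) = (0.2800, 0.3700, 0.3500).
H(Y|X) = Σ p(X) · H(Y|X=·).
  X=a: p=0.3000, H(Y|X=a) = 1.2833
  X=b: p=0.4600, H(Y|X=b) = 1.1492
  X=c: p=0.2400, H(Y|X=c) = 0.9738
Weighted sum = 1.147 bits.

1.147 bits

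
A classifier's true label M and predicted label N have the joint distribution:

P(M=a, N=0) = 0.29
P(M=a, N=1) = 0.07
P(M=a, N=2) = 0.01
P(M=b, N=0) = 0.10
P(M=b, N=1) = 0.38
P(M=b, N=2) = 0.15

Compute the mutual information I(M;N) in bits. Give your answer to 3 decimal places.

Marginals: p(M) = (0.3700, 0.6300), p(N) = (0.3900, 0.4500, 0.1600).
I(M;N) = Σ p(x,y)·log₂[p(x,y)/(p(x)p(y))].
  (a,0): 0.29·log₂(2.0097) = 0.2920
  (a,1): 0.07·log₂(0.4204) = -0.0875
  (a,2): 0.01·log₂(0.1689) = -0.0257
  (b,0): 0.10·log₂(0.4070) = -0.1297
  (b,1): 0.38·log₂(1.3404) = 0.1606
  (b,2): 0.15·log₂(1.4881) = 0.0860
Sum = 0.296 bits.

0.296 bits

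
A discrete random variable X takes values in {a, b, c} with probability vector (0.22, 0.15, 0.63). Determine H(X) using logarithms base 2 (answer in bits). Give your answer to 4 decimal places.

H(X) = −Σ p·log₂ p.
  −(0.22)·log₂(0.22) = 0.48057
  −(0.15)·log₂(0.15) = 0.41054
  −(0.63)·log₂(0.63) = 0.41994
Sum: 0.48057 + 0.41054 + 0.41994 = 1.3111 bits.

1.3111 bits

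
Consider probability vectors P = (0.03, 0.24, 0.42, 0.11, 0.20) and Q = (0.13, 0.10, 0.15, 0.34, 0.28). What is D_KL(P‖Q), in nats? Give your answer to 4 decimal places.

0.4071 nats

D(P‖Q) = Σ p·ln(p/q).
  0.03·ln(0.03/0.13) = -0.04399
  0.24·ln(0.24/0.10) = 0.21011
  0.42·ln(0.42/0.15) = 0.43244
  0.11·ln(0.11/0.34) = -0.12413
  0.20·ln(0.20/0.28) = -0.06729
D(P‖Q) = 0.4071 nats.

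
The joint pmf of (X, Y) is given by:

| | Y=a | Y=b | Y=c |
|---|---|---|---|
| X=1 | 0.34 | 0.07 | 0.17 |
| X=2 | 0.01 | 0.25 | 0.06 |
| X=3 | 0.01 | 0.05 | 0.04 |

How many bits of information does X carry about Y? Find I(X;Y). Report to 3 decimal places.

0.375 bits

Marginals: p(X) = (0.5800, 0.3200, 0.1000), p(Y) = (0.3600, 0.3700, 0.2700).
I(X;Y) = H(X) + H(Y) − H(X,Y).
H(X) = 1.3140, H(Y) = 1.5714, H(X,Y) = 2.5106.
I(X;Y) = 1.3140 + 1.5714 − 2.5106 = 0.375 bits.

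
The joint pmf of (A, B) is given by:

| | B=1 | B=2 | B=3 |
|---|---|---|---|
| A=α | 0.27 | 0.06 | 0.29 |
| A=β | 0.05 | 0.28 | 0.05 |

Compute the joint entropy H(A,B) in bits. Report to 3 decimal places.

2.218 bits

H(A,B) = −Σ p(x,y)·log₂ p(x,y) over all 6 cells.
  cell (α,1): −0.27·log₂0.27 = 0.5100
  cell (α,2): −0.06·log₂0.06 = 0.2435
  cell (α,3): −0.29·log₂0.29 = 0.5179
  cell (β,1): −0.05·log₂0.05 = 0.2161
  cell (β,2): −0.28·log₂0.28 = 0.5142
  cell (β,3): −0.05·log₂0.05 = 0.2161
Sum = 2.218 bits.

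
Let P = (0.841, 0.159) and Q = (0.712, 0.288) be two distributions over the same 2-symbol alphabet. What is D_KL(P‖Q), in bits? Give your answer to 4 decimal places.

0.0658 bits

D(P‖Q) = Σ p·log₂(p/q).
  0.841·log₂(0.841/0.712) = 0.20203
  0.159·log₂(0.159/0.288) = -0.13627
D(P‖Q) = 0.0658 bits.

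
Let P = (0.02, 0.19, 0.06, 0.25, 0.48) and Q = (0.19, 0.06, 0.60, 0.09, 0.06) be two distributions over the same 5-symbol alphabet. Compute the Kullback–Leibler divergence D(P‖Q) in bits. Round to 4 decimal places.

D(P‖Q) = Σ p·log₂(p/q).
  0.02·log₂(0.02/0.19) = -0.06496
  0.19·log₂(0.19/0.06) = 0.31596
  0.06·log₂(0.06/0.60) = -0.19932
  0.25·log₂(0.25/0.09) = 0.36848
  0.48·log₂(0.48/0.06) = 1.44000
D(P‖Q) = 1.8602 bits.

1.8602 bits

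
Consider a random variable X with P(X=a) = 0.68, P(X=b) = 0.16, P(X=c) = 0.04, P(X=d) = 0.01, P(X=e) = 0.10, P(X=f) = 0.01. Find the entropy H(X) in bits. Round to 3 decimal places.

1.452 bits

H(X) = −Σ p·log₂ p.
  −(0.68)·log₂(0.68) = 0.3783
  −(0.16)·log₂(0.16) = 0.4230
  −(0.04)·log₂(0.04) = 0.1858
  −(0.01)·log₂(0.01) = 0.0664
  −(0.10)·log₂(0.10) = 0.3322
  −(0.01)·log₂(0.01) = 0.0664
Sum: 0.3783 + 0.4230 + 0.1858 + 0.0664 + 0.3322 + 0.0664 = 1.452 bits.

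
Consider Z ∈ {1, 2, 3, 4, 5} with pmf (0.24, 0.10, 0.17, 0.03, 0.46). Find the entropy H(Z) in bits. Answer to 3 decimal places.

1.928 bits

H(Z) = −Σ p·log₂ p.
  −(0.24)·log₂(0.24) = 0.4941
  −(0.10)·log₂(0.10) = 0.3322
  −(0.17)·log₂(0.17) = 0.4346
  −(0.03)·log₂(0.03) = 0.1518
  −(0.46)·log₂(0.46) = 0.5153
Sum: 0.4941 + 0.3322 + 0.4346 + 0.1518 + 0.5153 = 1.928 bits.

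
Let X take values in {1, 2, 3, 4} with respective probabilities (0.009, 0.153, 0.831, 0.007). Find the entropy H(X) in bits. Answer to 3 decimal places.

H(X) = −Σ p·log₂ p.
  −(0.009)·log₂(0.009) = 0.0612
  −(0.153)·log₂(0.153) = 0.4144
  −(0.831)·log₂(0.831) = 0.2219
  −(0.007)·log₂(0.007) = 0.0501
Sum: 0.0612 + 0.4144 + 0.2219 + 0.0501 = 0.748 bits.

0.748 bits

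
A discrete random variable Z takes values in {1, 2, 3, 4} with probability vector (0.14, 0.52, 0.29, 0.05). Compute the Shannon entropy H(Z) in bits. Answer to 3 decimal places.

H(Z) = −Σ p·log₂ p.
  −(0.14)·log₂(0.14) = 0.3971
  −(0.52)·log₂(0.52) = 0.4906
  −(0.29)·log₂(0.29) = 0.5179
  −(0.05)·log₂(0.05) = 0.2161
Sum: 0.3971 + 0.4906 + 0.5179 + 0.2161 = 1.622 bits.

1.622 bits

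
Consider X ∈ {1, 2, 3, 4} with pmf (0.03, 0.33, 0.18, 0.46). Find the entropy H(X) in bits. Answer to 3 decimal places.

H(X) = −Σ p·log₂ p.
  −(0.03)·log₂(0.03) = 0.1518
  −(0.33)·log₂(0.33) = 0.5278
  −(0.18)·log₂(0.18) = 0.4453
  −(0.46)·log₂(0.46) = 0.5153
Sum: 0.1518 + 0.5278 + 0.4453 + 0.5153 = 1.640 bits.

1.640 bits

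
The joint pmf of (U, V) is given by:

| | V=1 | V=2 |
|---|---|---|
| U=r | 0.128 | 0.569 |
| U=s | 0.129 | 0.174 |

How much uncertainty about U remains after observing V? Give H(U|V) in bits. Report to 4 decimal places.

Marginals: p(U) = (0.6970, 0.3030), p(V) = (0.2570, 0.7430).
H(U|V) = Σ p(V) · H(U|V=·).
  V=1: p=0.2570, H(U|V=1) = 1.0000
  V=2: p=0.7430, H(U|V=2) = 0.7852
Weighted sum = 0.8404 bits.

0.8404 bits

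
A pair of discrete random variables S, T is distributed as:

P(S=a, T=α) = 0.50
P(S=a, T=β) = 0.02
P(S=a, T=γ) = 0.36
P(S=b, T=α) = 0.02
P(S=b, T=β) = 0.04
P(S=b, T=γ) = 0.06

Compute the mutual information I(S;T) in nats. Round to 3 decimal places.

Marginals: p(S) = (0.8800, 0.1200), p(T) = (0.5200, 0.0600, 0.4200).
I(S;T) = Σ p(x,y)·ln[p(x,y)/(p(x)p(y))].
  (a,α): 0.50·ln(1.0927) = 0.0443
  (a,β): 0.02·ln(0.3788) = -0.0194
  (a,γ): 0.36·ln(0.9740) = -0.0095
  (b,α): 0.02·ln(0.3205) = -0.0228
  (b,β): 0.04·ln(5.5556) = 0.0686
  (b,γ): 0.06·ln(1.1905) = 0.0105
Sum = 0.072 nats.

0.072 nats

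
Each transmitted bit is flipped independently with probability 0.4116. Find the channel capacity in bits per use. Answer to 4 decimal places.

0.0227 bits

Binary symmetric channel: C = 1 − h₂(ε) where h₂ is the binary entropy function.
h₂(0.4116) = −0.4116·log₂0.4116 − 0.5884·log₂0.5884 = 0.9773.
C = 1 − 0.9773 = 0.0227 bits per channel use.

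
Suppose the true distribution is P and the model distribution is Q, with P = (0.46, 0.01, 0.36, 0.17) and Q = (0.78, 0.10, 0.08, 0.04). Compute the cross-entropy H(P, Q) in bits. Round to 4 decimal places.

H(P,Q) = −Σ p·log₂ q.
  −0.46·log₂(0.78) = 0.16489
  −0.01·log₂(0.10) = 0.03322
  −0.36·log₂(0.08) = 1.31179
  −0.17·log₂(0.04) = 0.78946
H(P,Q) = 2.2994 bits.

2.2994 bits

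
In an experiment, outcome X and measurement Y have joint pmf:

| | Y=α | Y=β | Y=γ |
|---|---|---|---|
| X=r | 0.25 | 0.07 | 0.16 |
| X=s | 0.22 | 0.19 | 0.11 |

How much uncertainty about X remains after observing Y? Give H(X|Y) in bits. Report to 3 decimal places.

Marginals: p(X) = (0.4800, 0.5200), p(Y) = (0.4700, 0.2600, 0.2700).
H(X|Y) = Σ p(Y) · H(X|Y=·).
  Y=α: p=0.4700, H(X|Y=α) = 0.9971
  Y=β: p=0.2600, H(X|Y=β) = 0.8404
  Y=γ: p=0.2700, H(X|Y=γ) = 0.9751
Weighted sum = 0.950 bits.

0.950 bits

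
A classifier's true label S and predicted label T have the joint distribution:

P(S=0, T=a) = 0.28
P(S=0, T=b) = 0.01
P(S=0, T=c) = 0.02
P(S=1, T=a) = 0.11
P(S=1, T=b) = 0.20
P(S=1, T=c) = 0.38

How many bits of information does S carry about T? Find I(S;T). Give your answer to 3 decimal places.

0.386 bits

Marginals: p(S) = (0.3100, 0.6900), p(T) = (0.3900, 0.2100, 0.4000).
I(S;T) = H(S) + H(T) − H(S,T).
H(S) = 0.8932, H(T) = 1.5314, H(S,T) = 2.0387.
I(S;T) = 0.8932 + 1.5314 − 2.0387 = 0.386 bits.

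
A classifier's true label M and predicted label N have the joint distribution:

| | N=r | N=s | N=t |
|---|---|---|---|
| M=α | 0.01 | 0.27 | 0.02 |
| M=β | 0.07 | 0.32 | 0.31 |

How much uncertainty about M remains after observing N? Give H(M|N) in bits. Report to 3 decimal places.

0.739 bits

Chain rule: H(M|N) = H(M,N) − H(N).
Marginals: p(M) = (0.3000, 0.7000), p(N) = (0.0800, 0.5900, 0.3300).
H(M,N) = 2.0077 bits; H(N) = 1.2684 bits.
H(M|N) = 2.0077 − 1.2684 = 0.739 bits.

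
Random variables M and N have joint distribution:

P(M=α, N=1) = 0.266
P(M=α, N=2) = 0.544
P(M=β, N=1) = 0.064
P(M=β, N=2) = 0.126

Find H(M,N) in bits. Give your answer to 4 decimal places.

1.6164 bits

H(M,N) = −Σ p(x,y)·log₂ p(x,y) over all 4 cells.
  cell (α,1): −0.266·log₂0.266 = 0.50819
  cell (α,2): −0.544·log₂0.544 = 0.47781
  cell (β,1): −0.064·log₂0.064 = 0.25381
  cell (β,2): −0.126·log₂0.126 = 0.37655
Sum = 1.6164 bits.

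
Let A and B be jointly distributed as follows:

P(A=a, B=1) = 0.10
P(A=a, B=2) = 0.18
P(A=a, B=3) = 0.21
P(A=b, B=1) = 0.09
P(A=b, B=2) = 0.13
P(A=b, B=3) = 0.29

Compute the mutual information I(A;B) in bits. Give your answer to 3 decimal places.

Marginals: p(A) = (0.4900, 0.5100), p(B) = (0.1900, 0.3100, 0.5000).
I(A;B) = Σ p(x,y)·log₂[p(x,y)/(p(x)p(y))].
  (a,1): 0.10·log₂(1.0741) = 0.0103
  (a,2): 0.18·log₂(1.1850) = 0.0441
  (a,3): 0.21·log₂(0.8571) = -0.0467
  (b,1): 0.09·log₂(0.9288) = -0.0096
  (b,2): 0.13·log₂(0.8223) = -0.0367
  (b,3): 0.29·log₂(1.1373) = 0.0538
Sum = 0.015 bits.

0.015 bits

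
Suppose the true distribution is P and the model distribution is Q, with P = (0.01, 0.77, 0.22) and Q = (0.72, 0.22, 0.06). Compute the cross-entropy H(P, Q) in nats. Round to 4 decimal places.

1.7881 nats

H(P,Q) = −Σ p·ln q.
  −0.01·ln(0.72) = 0.00329
  −0.77·ln(0.22) = 1.16588
  −0.22·ln(0.06) = 0.61895
H(P,Q) = 1.7881 nats.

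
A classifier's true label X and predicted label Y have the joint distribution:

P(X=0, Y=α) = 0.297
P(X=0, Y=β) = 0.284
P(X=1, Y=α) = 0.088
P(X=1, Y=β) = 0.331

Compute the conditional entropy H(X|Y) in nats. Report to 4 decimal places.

0.6314 nats

Marginals: p(X) = (0.5810, 0.4190), p(Y) = (0.3850, 0.6150).
H(X|Y) = Σ p(Y) · H(X|Y=·).
  Y=α: p=0.3850, H(X|Y=α) = 0.5375
  Y=β: p=0.6150, H(X|Y=β) = 0.6902
Weighted sum = 0.6314 nats.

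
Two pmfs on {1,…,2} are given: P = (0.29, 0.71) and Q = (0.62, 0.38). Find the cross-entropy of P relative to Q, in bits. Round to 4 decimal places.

1.1911 bits

H(P,Q) = −Σ p·log₂ q.
  −0.29·log₂(0.62) = 0.20000
  −0.71·log₂(0.38) = 0.99111
H(P,Q) = 1.1911 bits.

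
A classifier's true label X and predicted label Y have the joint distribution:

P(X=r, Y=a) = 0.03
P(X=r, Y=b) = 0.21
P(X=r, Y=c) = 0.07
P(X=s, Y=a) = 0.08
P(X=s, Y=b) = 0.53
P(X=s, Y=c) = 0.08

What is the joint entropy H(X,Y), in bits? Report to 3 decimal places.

1.962 bits

H(X,Y) = −Σ p(x,y)·log₂ p(x,y) over all 6 cells.
  cell (r,a): −0.03·log₂0.03 = 0.1518
  cell (r,b): −0.21·log₂0.21 = 0.4728
  cell (r,c): −0.07·log₂0.07 = 0.2686
  cell (s,a): −0.08·log₂0.08 = 0.2915
  cell (s,b): −0.53·log₂0.53 = 0.4854
  cell (s,c): −0.08·log₂0.08 = 0.2915
Sum = 1.962 bits.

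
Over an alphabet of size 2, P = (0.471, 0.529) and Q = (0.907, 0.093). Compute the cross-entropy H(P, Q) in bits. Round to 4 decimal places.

H(P,Q) = −Σ p·log₂ q.
  −0.471·log₂(0.907) = 0.06633
  −0.529·log₂(0.093) = 1.81268
H(P,Q) = 1.8790 bits.

1.8790 bits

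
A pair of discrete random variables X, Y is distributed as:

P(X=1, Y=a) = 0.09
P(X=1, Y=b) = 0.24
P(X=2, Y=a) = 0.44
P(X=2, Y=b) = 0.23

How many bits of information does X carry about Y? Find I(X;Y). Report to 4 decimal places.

Marginals: p(X) = (0.3300, 0.6700), p(Y) = (0.5300, 0.4700).
I(X;Y) = Σ p(x,y)·log₂[p(x,y)/(p(x)p(y))].
  (1,a): 0.09·log₂(0.5146) = -0.08627
  (1,b): 0.24·log₂(1.5474) = 0.15116
  (2,a): 0.44·log₂(1.2391) = 0.13608
  (2,b): 0.23·log₂(0.7304) = -0.10425
Sum = 0.0967 bits.

0.0967 bits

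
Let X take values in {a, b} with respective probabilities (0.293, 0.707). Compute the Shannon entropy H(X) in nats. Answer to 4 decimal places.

0.6048 nats

H(X) = −Σ p·ln p.
  −(0.293)·ln(0.293) = 0.35968
  −(0.707)·ln(0.707) = 0.24513
Sum: 0.35968 + 0.24513 = 0.6048 nats.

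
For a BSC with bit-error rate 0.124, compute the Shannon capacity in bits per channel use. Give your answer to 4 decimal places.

0.4592 bits

Binary symmetric channel: C = 1 − h₂(ε) where h₂ is the binary entropy function.
h₂(0.124) = −0.124·log₂0.124 − 0.876·log₂0.876 = 0.5408.
C = 1 − 0.5408 = 0.4592 bits per channel use.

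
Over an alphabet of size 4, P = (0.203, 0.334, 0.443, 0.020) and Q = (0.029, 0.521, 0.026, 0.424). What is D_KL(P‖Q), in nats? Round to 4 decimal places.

D(P‖Q) = Σ p·ln(p/q).
  0.203·ln(0.203/0.029) = 0.39502
  0.334·ln(0.334/0.521) = -0.14850
  0.443·ln(0.443/0.026) = 1.25611
  0.020·ln(0.020/0.424) = -0.06108
D(P‖Q) = 1.4416 nats.

1.4416 nats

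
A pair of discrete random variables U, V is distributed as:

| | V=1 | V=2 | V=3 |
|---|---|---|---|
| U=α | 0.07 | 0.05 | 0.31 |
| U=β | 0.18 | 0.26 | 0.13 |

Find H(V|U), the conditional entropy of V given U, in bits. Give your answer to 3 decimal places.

1.356 bits

Marginals: p(U) = (0.4300, 0.5700), p(V) = (0.2500, 0.3100, 0.4400).
H(V|U) = Σ p(U) · H(V|U=·).
  U=α: p=0.4300, H(V|U=α) = 1.1276
  U=β: p=0.5700, H(V|U=β) = 1.5281
Weighted sum = 1.356 bits.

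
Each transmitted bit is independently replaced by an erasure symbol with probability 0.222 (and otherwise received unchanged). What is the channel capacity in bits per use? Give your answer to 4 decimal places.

0.7780 bits

Binary erasure channel: capacity C = 1 − ε.
C = 1 − 0.222 = 0.7780 bits per channel use.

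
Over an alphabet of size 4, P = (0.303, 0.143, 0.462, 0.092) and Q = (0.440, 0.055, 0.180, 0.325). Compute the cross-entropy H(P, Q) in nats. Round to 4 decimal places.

1.5592 nats

H(P,Q) = −Σ p·ln q.
  −0.303·ln(0.440) = 0.24876
  −0.143·ln(0.055) = 0.41476
  −0.462·ln(0.180) = 0.79224
  −0.092·ln(0.325) = 0.10340
H(P,Q) = 1.5592 nats.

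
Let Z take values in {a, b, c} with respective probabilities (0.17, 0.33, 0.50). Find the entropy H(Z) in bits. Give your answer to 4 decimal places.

1.4624 bits

H(Z) = −Σ p·log₂ p.
  −(0.17)·log₂(0.17) = 0.43459
  −(0.33)·log₂(0.33) = 0.52782
  −(0.50)·log₂(0.50) = 0.50000
Sum: 0.43459 + 0.52782 + 0.50000 = 1.4624 bits.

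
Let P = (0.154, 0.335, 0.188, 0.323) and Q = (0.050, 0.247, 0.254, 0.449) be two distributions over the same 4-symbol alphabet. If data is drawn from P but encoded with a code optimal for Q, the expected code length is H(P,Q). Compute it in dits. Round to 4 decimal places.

0.6280 dits

H(P,Q) = −Σ p·log₁₀ q.
  −0.154·log₁₀(0.050) = 0.20036
  −0.335·log₁₀(0.247) = 0.20345
  −0.188·log₁₀(0.254) = 0.11189
  −0.323·log₁₀(0.449) = 0.11232
H(P,Q) = 0.6280 dits.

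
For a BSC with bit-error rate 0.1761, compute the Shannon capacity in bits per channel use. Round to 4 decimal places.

0.3285 bits

Binary symmetric channel: C = 1 − h₂(ε) where h₂ is the binary entropy function.
h₂(0.1761) = −0.1761·log₂0.1761 − 0.8239·log₂0.8239 = 0.6715.
C = 1 − 0.6715 = 0.3285 bits per channel use.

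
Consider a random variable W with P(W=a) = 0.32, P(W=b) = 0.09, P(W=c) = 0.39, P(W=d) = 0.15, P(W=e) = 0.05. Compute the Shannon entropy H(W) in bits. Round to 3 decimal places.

H(W) = −Σ p·log₂ p.
  −(0.32)·log₂(0.32) = 0.5260
  −(0.09)·log₂(0.09) = 0.3127
  −(0.39)·log₂(0.39) = 0.5298
  −(0.15)·log₂(0.15) = 0.4105
  −(0.05)·log₂(0.05) = 0.2161
Sum: 0.5260 + 0.3127 + 0.5298 + 0.4105 + 0.2161 = 1.995 bits.

1.995 bits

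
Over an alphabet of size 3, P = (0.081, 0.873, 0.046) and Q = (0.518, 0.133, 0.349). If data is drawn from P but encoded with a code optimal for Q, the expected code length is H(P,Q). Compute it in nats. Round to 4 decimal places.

H(P,Q) = −Σ p·ln q.
  −0.081·ln(0.518) = 0.05328
  −0.873·ln(0.133) = 1.76120
  −0.046·ln(0.349) = 0.04842
H(P,Q) = 1.8629 nats.

1.8629 nats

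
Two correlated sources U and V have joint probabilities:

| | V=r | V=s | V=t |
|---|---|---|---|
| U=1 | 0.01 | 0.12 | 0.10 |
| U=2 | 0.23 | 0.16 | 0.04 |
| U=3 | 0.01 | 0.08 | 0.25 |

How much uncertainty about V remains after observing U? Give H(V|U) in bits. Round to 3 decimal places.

Marginals: p(U) = (0.2300, 0.4300, 0.3400), p(V) = (0.2500, 0.3600, 0.3900).
H(V|U) = Σ p(U) · H(V|U=·).
  U=1: p=0.2300, H(V|U=1) = 1.2088
  U=2: p=0.4300, H(V|U=2) = 1.3323
  U=3: p=0.3400, H(V|U=3) = 0.9670
Weighted sum = 1.180 bits.

1.180 bits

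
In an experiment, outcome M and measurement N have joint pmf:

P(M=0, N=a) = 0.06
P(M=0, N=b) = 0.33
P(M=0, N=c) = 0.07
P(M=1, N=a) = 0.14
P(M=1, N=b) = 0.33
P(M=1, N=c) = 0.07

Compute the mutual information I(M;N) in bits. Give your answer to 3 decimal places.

0.019 bits

Marginals: p(M) = (0.4600, 0.5400), p(N) = (0.2000, 0.6600, 0.1400).
I(M;N) = H(M) + H(N) − H(M,N).
H(M) = 0.9954, H(N) = 1.2571, H(M,N) = 2.2334.
I(M;N) = 0.9954 + 1.2571 − 2.2334 = 0.019 bits.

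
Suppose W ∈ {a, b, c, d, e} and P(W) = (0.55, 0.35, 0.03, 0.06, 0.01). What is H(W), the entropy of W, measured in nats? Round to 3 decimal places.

H(W) = −Σ p·ln p.
  −(0.55)·ln(0.55) = 0.3288
  −(0.35)·ln(0.35) = 0.3674
  −(0.03)·ln(0.03) = 0.1052
  −(0.06)·ln(0.06) = 0.1688
  −(0.01)·ln(0.01) = 0.0461
Sum: 0.3288 + 0.3674 + 0.1052 + 0.1688 + 0.0461 = 1.016 nats.

1.016 nats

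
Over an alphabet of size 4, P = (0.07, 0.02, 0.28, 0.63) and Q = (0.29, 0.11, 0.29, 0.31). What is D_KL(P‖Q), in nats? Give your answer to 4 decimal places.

0.3033 nats

D(P‖Q) = Σ p·ln(p/q).
  0.07·ln(0.07/0.29) = -0.09950
  0.02·ln(0.02/0.11) = -0.03409
  0.28·ln(0.28/0.29) = -0.00983
  0.63·ln(0.63/0.31) = 0.44676
D(P‖Q) = 0.3033 nats.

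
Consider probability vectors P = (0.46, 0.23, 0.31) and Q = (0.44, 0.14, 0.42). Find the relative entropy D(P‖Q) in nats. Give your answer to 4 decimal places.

0.0405 nats

D(P‖Q) = Σ p·ln(p/q).
  0.46·ln(0.46/0.44) = 0.02045
  0.23·ln(0.23/0.14) = 0.11418
  0.31·ln(0.31/0.42) = -0.09414
D(P‖Q) = 0.0405 nats.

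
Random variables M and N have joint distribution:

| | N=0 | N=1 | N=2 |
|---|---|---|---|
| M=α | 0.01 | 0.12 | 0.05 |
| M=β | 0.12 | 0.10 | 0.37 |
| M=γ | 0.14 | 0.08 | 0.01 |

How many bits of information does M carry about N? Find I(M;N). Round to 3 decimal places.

0.302 bits

Marginals: p(M) = (0.1800, 0.5900, 0.2300), p(N) = (0.2700, 0.3000, 0.4300).
I(M;N) = Σ p(x,y)·log₂[p(x,y)/(p(x)p(y))].
  (α,0): 0.01·log₂(0.2058) = -0.0228
  (α,1): 0.12·log₂(2.2222) = 0.1382
  (α,2): 0.05·log₂(0.6460) = -0.0315
  (β,0): 0.12·log₂(0.7533) = -0.0490
  (β,1): 0.10·log₂(0.5650) = -0.0824
  (β,2): 0.37·log₂(1.4584) = 0.2014
  (γ,0): 0.14·log₂(2.2544) = 0.1642
  (γ,1): 0.08·log₂(1.1594) = 0.0171
  (γ,2): 0.01·log₂(0.1011) = -0.0331
Sum = 0.302 bits.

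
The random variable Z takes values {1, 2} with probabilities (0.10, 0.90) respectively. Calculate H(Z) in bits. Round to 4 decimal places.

H(Z) = −Σ p·log₂ p.
  −(0.10)·log₂(0.10) = 0.33219
  −(0.90)·log₂(0.90) = 0.13680
Sum: 0.33219 + 0.13680 = 0.4690 bits.

0.4690 bits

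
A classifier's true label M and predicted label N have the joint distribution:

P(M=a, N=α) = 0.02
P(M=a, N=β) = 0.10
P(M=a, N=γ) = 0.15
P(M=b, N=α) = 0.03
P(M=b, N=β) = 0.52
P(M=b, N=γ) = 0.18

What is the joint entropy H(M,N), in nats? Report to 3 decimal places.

1.347 nats

H(M,N) = −Σ p(x,y)·ln p(x,y) over all 6 cells.
  cell (a,α): −0.02·ln0.02 = 0.0782
  cell (a,β): −0.10·ln0.10 = 0.2303
  cell (a,γ): −0.15·ln0.15 = 0.2846
  cell (b,α): −0.03·ln0.03 = 0.1052
  cell (b,β): −0.52·ln0.52 = 0.3400
  cell (b,γ): −0.18·ln0.18 = 0.3087
Sum = 1.347 nats.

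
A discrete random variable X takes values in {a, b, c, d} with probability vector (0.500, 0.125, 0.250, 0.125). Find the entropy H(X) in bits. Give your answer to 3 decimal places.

1.750 bits

H(X) = −Σ p·log₂ p.
  −(0.500)·log₂(0.500) = 0.5000
  −(0.125)·log₂(0.125) = 0.3750
  −(0.250)·log₂(0.250) = 0.5000
  −(0.125)·log₂(0.125) = 0.3750
Sum: 0.5000 + 0.3750 + 0.5000 + 0.3750 = 1.750 bits.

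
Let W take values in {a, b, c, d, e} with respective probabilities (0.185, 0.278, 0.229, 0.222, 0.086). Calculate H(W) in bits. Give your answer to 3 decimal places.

2.237 bits

H(W) = −Σ p·log₂ p.
  −(0.185)·log₂(0.185) = 0.4504
  −(0.278)·log₂(0.278) = 0.5134
  −(0.229)·log₂(0.229) = 0.4870
  −(0.222)·log₂(0.222) = 0.4820
  −(0.086)·log₂(0.086) = 0.3044
Sum: 0.4504 + 0.5134 + 0.4870 + 0.4820 + 0.3044 = 2.237 bits.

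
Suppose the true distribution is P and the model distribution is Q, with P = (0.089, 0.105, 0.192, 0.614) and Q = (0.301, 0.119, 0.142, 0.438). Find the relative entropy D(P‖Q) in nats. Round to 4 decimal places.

0.1437 nats

D(P‖Q) = Σ p·ln(p/q).
  0.089·ln(0.089/0.301) = -0.10844
  0.105·ln(0.105/0.119) = -0.01314
  0.192·ln(0.192/0.142) = 0.05792
  0.614·ln(0.614/0.438) = 0.20739
D(P‖Q) = 0.1437 nats.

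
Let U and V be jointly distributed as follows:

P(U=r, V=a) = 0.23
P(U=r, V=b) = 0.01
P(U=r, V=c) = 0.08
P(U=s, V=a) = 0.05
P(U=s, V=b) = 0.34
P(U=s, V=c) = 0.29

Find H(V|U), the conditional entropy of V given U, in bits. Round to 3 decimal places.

Chain rule: H(V|U) = H(U,V) − H(U).
Marginals: p(U) = (0.3200, 0.6800), p(V) = (0.2800, 0.3500, 0.3700).
H(U,V) = 2.1088 bits; H(U) = 0.9044 bits.
H(V|U) = 2.1088 − 0.9044 = 1.204 bits.

1.204 bits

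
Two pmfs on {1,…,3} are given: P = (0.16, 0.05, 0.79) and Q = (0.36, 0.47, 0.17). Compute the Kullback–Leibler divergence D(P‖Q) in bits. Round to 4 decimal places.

D(P‖Q) = Σ p·log₂(p/q).
  0.16·log₂(0.16/0.36) = -0.18719
  0.05·log₂(0.05/0.47) = -0.16163
  0.79·log₂(0.79/0.17) = 1.75089
D(P‖Q) = 1.4021 bits.

1.4021 bits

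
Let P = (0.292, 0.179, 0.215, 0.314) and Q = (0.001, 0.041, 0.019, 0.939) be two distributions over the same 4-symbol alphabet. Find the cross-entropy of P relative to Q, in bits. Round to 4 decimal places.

H(P,Q) = −Σ p·log₂ q.
  −0.292·log₂(0.001) = 2.91001
  −0.179·log₂(0.041) = 0.82487
  −0.215·log₂(0.019) = 1.22934
  −0.314·log₂(0.939) = 0.02851
H(P,Q) = 4.9927 bits.

4.9927 bits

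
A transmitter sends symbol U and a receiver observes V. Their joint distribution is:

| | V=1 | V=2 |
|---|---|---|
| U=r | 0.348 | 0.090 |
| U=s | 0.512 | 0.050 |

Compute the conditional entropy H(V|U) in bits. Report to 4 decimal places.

Chain rule: H(V|U) = H(U,V) − H(U).
Marginals: p(U) = (0.4380, 0.5620), p(V) = (0.8600, 0.1400).
H(U,V) = 1.5532 bits; H(U) = 0.9889 bits.
H(V|U) = 1.5532 − 0.9889 = 0.5643 bits.

0.5643 bits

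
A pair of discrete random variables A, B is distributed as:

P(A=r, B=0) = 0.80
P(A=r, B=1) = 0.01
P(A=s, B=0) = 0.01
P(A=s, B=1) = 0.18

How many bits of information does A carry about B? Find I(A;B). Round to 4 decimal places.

Marginals: p(A) = (0.8100, 0.1900), p(B) = (0.8100, 0.1900).
I(A;B) = Σ p(x,y)·log₂[p(x,y)/(p(x)p(y))].
  (r,0): 0.80·log₂(1.2193) = 0.22887
  (r,1): 0.01·log₂(0.0650) = -0.03944
  (s,0): 0.01·log₂(0.0650) = -0.03944
  (s,1): 0.18·log₂(4.9861) = 0.41723
Sum = 0.5672 bits.

0.5672 bits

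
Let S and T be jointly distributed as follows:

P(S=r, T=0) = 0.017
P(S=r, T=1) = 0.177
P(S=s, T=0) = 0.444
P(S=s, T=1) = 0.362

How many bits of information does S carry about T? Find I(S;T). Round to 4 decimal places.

0.1125 bits

Marginals: p(S) = (0.1940, 0.8060), p(T) = (0.4610, 0.5390).
I(S;T) = Σ p(x,y)·log₂[p(x,y)/(p(x)p(y))].
  (r,0): 0.017·log₂(0.1901) = -0.04072
  (r,1): 0.177·log₂(1.6927) = 0.13440
  (s,0): 0.444·log₂(1.1949) = 0.11408
  (s,1): 0.362·log₂(0.8333) = -0.09526
Sum = 0.1125 bits.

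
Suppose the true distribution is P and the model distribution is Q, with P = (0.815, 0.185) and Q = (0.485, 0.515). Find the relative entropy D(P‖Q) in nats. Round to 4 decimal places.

0.2336 nats

D(P‖Q) = Σ p·ln(p/q).
  0.815·ln(0.815/0.485) = 0.42302
  0.185·ln(0.185/0.515) = -0.18941
D(P‖Q) = 0.2336 nats.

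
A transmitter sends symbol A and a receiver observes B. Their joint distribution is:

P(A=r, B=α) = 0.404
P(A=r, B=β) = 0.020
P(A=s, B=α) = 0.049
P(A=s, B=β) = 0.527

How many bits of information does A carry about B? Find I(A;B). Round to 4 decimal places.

0.6355 bits

Marginals: p(A) = (0.4240, 0.5760), p(B) = (0.4530, 0.5470).
I(A;B) = H(A) + H(B) − H(A,B).
H(A) = 0.9833, H(B) = 0.9936, H(A,B) = 1.3414.
I(A;B) = 0.9833 + 0.9936 − 1.3414 = 0.6355 bits.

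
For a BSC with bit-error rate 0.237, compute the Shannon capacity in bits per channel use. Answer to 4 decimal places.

Binary symmetric channel: C = 1 − h₂(ε) where h₂ is the binary entropy function.
h₂(0.237) = −0.237·log₂0.237 − 0.763·log₂0.763 = 0.7900.
C = 1 − 0.7900 = 0.2100 bits per channel use.

0.2100 bits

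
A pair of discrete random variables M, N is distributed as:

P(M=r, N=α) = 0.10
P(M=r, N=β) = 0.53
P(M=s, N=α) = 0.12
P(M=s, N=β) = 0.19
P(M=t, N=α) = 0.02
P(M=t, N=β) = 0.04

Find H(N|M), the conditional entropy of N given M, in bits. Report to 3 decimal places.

0.751 bits

Marginals: p(M) = (0.6300, 0.3100, 0.0600), p(N) = (0.2400, 0.7600).
H(N|M) = Σ p(M) · H(N|M=·).
  M=r: p=0.6300, H(N|M=r) = 0.6313
  M=s: p=0.3100, H(N|M=s) = 0.9629
  M=t: p=0.0600, H(N|M=t) = 0.9183
Weighted sum = 0.751 bits.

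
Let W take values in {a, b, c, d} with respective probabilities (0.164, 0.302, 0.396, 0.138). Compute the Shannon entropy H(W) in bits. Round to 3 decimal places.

1.873 bits

H(W) = −Σ p·log₂ p.
  −(0.164)·log₂(0.164) = 0.4278
  −(0.302)·log₂(0.302) = 0.5217
  −(0.396)·log₂(0.396) = 0.5292
  −(0.138)·log₂(0.138) = 0.3943
Sum: 0.4278 + 0.5217 + 0.5292 + 0.3943 = 1.873 bits.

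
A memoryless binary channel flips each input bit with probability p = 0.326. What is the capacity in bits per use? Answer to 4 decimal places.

Binary symmetric channel: C = 1 − h₂(ε) where h₂ is the binary entropy function.
h₂(0.326) = −0.326·log₂0.326 − 0.674·log₂0.674 = 0.9108.
C = 1 − 0.9108 = 0.0892 bits per channel use.

0.0892 bits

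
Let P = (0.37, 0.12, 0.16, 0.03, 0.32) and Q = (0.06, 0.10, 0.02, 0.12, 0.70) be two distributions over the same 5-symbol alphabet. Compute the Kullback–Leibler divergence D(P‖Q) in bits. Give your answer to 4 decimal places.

1.0613 bits

D(P‖Q) = Σ p·log₂(p/q).
  0.37·log₂(0.37/0.06) = 0.97106
  0.12·log₂(0.12/0.10) = 0.03156
  0.16·log₂(0.16/0.02) = 0.48000
  0.03·log₂(0.03/0.12) = -0.06000
  0.32·log₂(0.32/0.70) = -0.36137
D(P‖Q) = 1.0613 bits.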